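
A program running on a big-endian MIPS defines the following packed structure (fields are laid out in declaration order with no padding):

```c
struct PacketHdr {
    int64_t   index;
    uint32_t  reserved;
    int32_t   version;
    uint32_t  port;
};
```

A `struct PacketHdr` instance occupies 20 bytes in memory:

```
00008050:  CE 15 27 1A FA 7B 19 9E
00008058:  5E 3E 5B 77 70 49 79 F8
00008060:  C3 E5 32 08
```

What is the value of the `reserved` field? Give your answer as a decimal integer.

`reserved` follows `index` (8 bytes), so it starts at byte offset 8 and occupies 4 bytes.
Bytes at offsets 8..11: 5E 3E 5B 77.
Big-endian stores the most-significant byte at the lowest address.
The bytes are already most-significant first: 0x5E3E5B77.
0x5E3E5B77 = 1581144951.

1581144951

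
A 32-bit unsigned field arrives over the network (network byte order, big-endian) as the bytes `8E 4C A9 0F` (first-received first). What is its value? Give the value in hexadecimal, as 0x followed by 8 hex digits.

Big-endian stores the most-significant byte at the lowest address.
The bytes are already most-significant first: 0x8E4CA90F.

0x8E4CA90F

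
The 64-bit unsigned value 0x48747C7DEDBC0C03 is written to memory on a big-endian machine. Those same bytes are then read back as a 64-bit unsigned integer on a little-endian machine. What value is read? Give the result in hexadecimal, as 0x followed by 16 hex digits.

Stored big-endian, the bytes at ascending addresses are 48 74 7C 7D ED BC 0C 03.
Read back as little-endian, the first byte is least significant, giving 0x030CBCED7D7C7448.

0x030CBCED7D7C7448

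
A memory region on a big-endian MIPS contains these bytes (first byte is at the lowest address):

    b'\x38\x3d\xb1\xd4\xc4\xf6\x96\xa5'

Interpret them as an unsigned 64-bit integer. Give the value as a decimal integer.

Big-endian: lowest address holds the most-significant byte.
The bytes are already most-significant first: 0x383DB1D4C4F696A5.
0x383DB1D4C4F696A5 = 4052590767098992293.

4052590767098992293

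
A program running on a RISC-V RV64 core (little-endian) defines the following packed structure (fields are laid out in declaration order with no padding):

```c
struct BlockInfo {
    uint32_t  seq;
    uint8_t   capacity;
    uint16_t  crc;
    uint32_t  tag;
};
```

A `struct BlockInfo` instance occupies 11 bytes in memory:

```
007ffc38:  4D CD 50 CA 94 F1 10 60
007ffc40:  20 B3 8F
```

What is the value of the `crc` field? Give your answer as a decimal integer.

4337

`crc` follows `seq` (4 B), `capacity` (1 B), so it starts at offset 4 + 1 = 5 and occupies 2 bytes.
Bytes at offsets 5..6: F1 10.
Little-endian stores the least-significant byte at the lowest address.
Reassemble most-significant byte first: 10 F1 → 0x10F1.
0x10F1 = 4337.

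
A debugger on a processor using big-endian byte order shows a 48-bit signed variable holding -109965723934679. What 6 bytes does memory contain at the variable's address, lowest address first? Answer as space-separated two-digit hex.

9B FC 9C 16 60 29

Two's complement of -109965723934679 in 48 bits: 109965723934679 = 0x640363E99FD7; invert → 0x9BFC9C166028; add 1 → 0x9BFC9C166029.
Split into bytes (most-significant first): 9B FC 9C 16 60 29.
Big-endian: lowest address holds the most-significant byte.
So the memory order matches the most-significant-first order: 9B FC 9C 16 60 29.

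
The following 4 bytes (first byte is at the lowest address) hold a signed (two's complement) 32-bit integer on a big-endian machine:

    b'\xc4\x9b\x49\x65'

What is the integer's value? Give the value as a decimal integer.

Big-endian: lowest address holds the most-significant byte.
The bytes are already most-significant first: 0xC49B4965.
Top bit is set, so as a signed 32-bit value this is 0xC49B4965 − 2^32 = -996456091.

-996456091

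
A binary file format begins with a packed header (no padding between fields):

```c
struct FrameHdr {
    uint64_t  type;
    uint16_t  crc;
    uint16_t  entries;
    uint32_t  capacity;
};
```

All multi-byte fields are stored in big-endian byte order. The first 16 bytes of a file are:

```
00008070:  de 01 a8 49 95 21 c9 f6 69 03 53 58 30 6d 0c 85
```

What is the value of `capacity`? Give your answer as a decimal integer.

812452997

`capacity` follows `type` (8 B), `crc` (2 B), `entries` (2 B), so it starts at offset 8 + 2 + 2 = 12 and occupies 4 bytes.
Bytes at offsets 12..15: 30 6D 0C 85.
Big-endian: lowest address holds the most-significant byte.
The bytes are already most-significant first: 0x306D0C85.
0x306D0C85 = 812452997.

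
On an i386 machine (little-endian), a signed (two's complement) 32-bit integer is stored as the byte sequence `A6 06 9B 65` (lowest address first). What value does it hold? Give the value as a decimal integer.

Little-endian stores the least-significant byte at the lowest address.
Reassemble most-significant byte first: 65 9B 06 A6 → 0x659B06A6.
0x659B06A6 = 1704658598.

1704658598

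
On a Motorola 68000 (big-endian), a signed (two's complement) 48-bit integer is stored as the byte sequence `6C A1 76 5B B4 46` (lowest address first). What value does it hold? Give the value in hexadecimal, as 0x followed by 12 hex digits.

0x6CA1765BB446

Big-endian: lowest address holds the most-significant byte.
The bytes are already most-significant first: 0x6CA1765BB446.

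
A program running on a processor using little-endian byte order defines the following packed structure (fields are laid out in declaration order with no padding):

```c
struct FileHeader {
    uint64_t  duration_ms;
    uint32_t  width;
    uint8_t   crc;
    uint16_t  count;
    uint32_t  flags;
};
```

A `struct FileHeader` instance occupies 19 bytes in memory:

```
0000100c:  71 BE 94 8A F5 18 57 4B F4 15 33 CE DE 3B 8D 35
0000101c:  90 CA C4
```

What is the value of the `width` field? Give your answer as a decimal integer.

`width` follows `duration_ms` (8 bytes), so it starts at byte offset 8 and occupies 4 bytes.
Bytes at offsets 8..11: F4 15 33 CE.
Little-endian stores the least-significant byte at the lowest address.
Reassemble most-significant byte first: CE 33 15 F4 → 0xCE3315F4.
0xCE3315F4 = 3459454452.

3459454452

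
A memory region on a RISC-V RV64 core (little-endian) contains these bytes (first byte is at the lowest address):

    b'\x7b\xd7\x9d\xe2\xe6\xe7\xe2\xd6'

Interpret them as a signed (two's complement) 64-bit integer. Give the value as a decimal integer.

Little-endian: lowest address holds the least-significant byte.
Reassemble most-significant byte first: D6 E2 E7 E6 E2 9D D7 7B → 0xD6E2E7E6E29DD77B.
Top bit is set, so as a signed 64-bit value this is 0xD6E2E7E6E29DD77B − 2^64 = -2962550626025875589.

-2962550626025875589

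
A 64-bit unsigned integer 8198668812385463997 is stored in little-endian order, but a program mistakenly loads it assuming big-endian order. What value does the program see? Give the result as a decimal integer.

8198668812385463997 in 64-bit hexadecimal is 0x71C785D8B14F2EBD.
Stored little-endian, the bytes at ascending addresses are BD 2E 4F B1 D8 85 C7 71.
Read back as big-endian, the last byte is least significant, giving 0xBD2E4FB1D885C771.
0xBD2E4FB1D885C771 = 13631920747357521777.

13631920747357521777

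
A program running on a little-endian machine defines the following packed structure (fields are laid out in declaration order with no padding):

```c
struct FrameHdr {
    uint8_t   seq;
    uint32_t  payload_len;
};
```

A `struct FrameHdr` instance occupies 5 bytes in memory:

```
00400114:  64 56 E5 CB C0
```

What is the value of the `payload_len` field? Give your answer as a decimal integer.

3234587990

`payload_len` follows `seq` (1 byte), so it starts at byte offset 1 and occupies 4 bytes.
Bytes at offsets 1..4: 56 E5 CB C0.
In little-endian order the low byte comes first in memory.
Reassemble most-significant byte first: C0 CB E5 56 → 0xC0CBE556.
0xC0CBE556 = 3234587990.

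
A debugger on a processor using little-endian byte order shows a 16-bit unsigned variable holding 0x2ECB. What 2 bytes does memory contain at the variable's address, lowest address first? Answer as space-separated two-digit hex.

CB 2E

Split into bytes (most-significant first): 2E CB.
Little-endian: lowest address holds the least-significant byte.
So at ascending addresses the bytes are CB 2E.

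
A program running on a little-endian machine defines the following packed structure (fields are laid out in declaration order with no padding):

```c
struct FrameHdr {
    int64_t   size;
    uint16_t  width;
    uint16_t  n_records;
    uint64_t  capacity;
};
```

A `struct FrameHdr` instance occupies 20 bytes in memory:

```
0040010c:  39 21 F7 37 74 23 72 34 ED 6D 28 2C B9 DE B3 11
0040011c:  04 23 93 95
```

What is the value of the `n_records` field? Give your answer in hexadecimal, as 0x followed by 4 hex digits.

`n_records` follows `size` (8 B), `width` (2 B), so it starts at offset 8 + 2 = 10 and occupies 2 bytes.
Bytes at offsets 10..11: 28 2C.
In little-endian order the low byte comes first in memory.
Reassemble most-significant byte first: 2C 28 → 0x2C28.

0x2C28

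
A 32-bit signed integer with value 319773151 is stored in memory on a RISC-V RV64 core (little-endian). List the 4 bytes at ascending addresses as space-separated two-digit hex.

319773151 in hexadecimal, padded to 32 bits, is 0x130F59DF.
Split into bytes (most-significant first): 13 0F 59 DF.
Little-endian stores the least-significant byte at the lowest address.
So at ascending addresses the bytes are DF 59 0F 13.

DF 59 0F 13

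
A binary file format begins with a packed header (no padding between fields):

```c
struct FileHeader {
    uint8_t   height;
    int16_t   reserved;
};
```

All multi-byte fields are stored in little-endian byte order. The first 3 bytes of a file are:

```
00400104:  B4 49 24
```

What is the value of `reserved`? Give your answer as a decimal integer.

`reserved` follows `height` (1 byte), so it starts at byte offset 1 and occupies 2 bytes.
Bytes at offsets 1..2: 49 24.
In little-endian order the low byte comes first in memory.
Reassemble most-significant byte first: 24 49 → 0x2449.
0x2449 = 9289.

9289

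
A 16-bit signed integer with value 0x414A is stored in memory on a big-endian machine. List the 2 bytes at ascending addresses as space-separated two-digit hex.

Split into bytes (most-significant first): 41 4A.
In big-endian order the high byte comes first in memory.
So the memory order matches the most-significant-first order: 41 4A.

41 4A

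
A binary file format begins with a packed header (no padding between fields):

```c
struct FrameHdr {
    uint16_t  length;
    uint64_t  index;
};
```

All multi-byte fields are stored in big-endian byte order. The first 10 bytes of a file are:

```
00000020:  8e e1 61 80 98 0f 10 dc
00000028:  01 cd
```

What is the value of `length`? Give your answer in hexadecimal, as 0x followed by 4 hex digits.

`length` is the first field, at byte offset 0, occupying 2 bytes.
Bytes at offsets 0..1: 8E E1.
Big-endian: lowest address holds the most-significant byte.
The bytes are already most-significant first: 0x8EE1.

0x8EE1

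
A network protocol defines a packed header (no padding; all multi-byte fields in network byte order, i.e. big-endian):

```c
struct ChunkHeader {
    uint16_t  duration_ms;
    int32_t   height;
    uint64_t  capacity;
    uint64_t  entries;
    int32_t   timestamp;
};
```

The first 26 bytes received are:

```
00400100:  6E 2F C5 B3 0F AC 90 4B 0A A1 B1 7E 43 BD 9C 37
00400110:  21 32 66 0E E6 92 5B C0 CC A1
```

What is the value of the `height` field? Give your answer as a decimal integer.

`height` follows `duration_ms` (2 bytes), so it starts at byte offset 2 and occupies 4 bytes.
Bytes at offsets 2..5: C5 B3 0F AC.
In big-endian order the high byte comes first in memory.
The bytes are already most-significant first: 0xC5B30FAC.
Top bit is set, so as a signed 32-bit value this is 0xC5B30FAC − 2^32 = -978120788.

-978120788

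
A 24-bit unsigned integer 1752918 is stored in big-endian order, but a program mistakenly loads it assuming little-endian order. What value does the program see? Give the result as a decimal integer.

1752918 in 24-bit hexadecimal is 0x1ABF56.
Stored big-endian, the bytes at ascending addresses are 1A BF 56.
Read back as little-endian, the first byte is least significant, giving 0x56BF1A.
0x56BF1A = 5685018.

5685018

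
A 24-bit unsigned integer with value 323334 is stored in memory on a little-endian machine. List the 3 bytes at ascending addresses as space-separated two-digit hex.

06 EF 04

323334 in hexadecimal, padded to 24 bits, is 0x04EF06.
Split into bytes (most-significant first): 04 EF 06.
Little-endian stores the least-significant byte at the lowest address.
So at ascending addresses the bytes are 06 EF 04.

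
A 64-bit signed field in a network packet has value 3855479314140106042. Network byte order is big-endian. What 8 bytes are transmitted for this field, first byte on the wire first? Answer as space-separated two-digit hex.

3855479314140106042 in hexadecimal, padded to 64 bits, is 0x35816A024E300D3A.
Split into bytes (most-significant first): 35 81 6A 02 4E 30 0D 3A.
Big-endian: lowest address holds the most-significant byte.
So the memory order matches the most-significant-first order: 35 81 6A 02 4E 30 0D 3A.

35 81 6A 02 4E 30 0D 3A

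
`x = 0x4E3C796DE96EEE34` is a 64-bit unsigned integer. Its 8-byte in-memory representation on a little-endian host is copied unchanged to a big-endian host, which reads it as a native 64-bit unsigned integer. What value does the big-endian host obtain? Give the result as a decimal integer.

Stored little-endian, the bytes at ascending addresses are 34 EE 6E E9 6D 79 3C 4E.
Read back as big-endian, the last byte is least significant, giving 0x34EE6EE96D793C4E.
0x34EE6EE96D793C4E = 3814107883272485966.

3814107883272485966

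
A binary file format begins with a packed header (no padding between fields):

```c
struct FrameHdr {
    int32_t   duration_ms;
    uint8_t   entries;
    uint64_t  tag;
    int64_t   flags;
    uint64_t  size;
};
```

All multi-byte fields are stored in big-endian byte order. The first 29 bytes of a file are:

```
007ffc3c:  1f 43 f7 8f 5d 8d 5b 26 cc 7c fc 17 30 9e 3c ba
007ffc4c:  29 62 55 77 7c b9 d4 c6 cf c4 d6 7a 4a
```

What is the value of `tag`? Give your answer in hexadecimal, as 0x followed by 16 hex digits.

`tag` follows `duration_ms` (4 B), `entries` (1 B), so it starts at offset 4 + 1 = 5 and occupies 8 bytes.
Bytes at offsets 5..12: 8D 5B 26 CC 7C FC 17 30.
Big-endian: lowest address holds the most-significant byte.
The bytes are already most-significant first: 0x8D5B26CC7CFC1730.

0x8D5B26CC7CFC1730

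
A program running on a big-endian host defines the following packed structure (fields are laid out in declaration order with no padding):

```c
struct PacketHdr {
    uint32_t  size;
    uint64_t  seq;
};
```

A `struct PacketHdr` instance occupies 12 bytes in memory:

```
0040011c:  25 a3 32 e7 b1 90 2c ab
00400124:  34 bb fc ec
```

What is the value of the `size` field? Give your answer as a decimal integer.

`size` is the first field, at byte offset 0, occupying 4 bytes.
Bytes at offsets 0..3: 25 A3 32 E7.
In big-endian order the high byte comes first in memory.
The bytes are already most-significant first: 0x25A332E7.
0x25A332E7 = 631452391.

631452391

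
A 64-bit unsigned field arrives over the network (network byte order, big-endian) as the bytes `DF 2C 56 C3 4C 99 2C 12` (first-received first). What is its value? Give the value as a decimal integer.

16081323766236916754

In big-endian order the high byte comes first in memory.
The bytes are already most-significant first: 0xDF2C56C34C992C12.
0xDF2C56C34C992C12 = 16081323766236916754.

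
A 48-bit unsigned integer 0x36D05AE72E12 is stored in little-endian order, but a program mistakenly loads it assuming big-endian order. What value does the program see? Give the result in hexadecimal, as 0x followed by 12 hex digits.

0x122EE75AD036

Stored little-endian, the bytes at ascending addresses are 12 2E E7 5A D0 36.
Read back as big-endian, the last byte is least significant, giving 0x122EE75AD036.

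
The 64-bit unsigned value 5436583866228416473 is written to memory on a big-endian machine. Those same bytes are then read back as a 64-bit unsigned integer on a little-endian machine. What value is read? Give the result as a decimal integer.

5436583866228416473 in 64-bit hexadecimal is 0x4B72A038DA2A1FD9.
Stored big-endian, the bytes at ascending addresses are 4B 72 A0 38 DA 2A 1F D9.
Read back as little-endian, the first byte is least significant, giving 0xD91F2ADA38A0724B.
0xD91F2ADA38A0724B = 15645270747249668683.

15645270747249668683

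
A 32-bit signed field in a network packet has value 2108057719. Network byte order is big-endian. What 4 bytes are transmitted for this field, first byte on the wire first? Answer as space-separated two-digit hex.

2108057719 in hexadecimal, padded to 32 bits, is 0x7DA66877.
Split into bytes (most-significant first): 7D A6 68 77.
Big-endian: lowest address holds the most-significant byte.
So the memory order matches the most-significant-first order: 7D A6 68 77.

7D A6 68 77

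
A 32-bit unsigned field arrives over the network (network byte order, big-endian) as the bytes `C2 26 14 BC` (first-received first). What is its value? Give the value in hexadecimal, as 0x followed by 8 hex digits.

In big-endian order the high byte comes first in memory.
The bytes are already most-significant first: 0xC22614BC.

0xC22614BC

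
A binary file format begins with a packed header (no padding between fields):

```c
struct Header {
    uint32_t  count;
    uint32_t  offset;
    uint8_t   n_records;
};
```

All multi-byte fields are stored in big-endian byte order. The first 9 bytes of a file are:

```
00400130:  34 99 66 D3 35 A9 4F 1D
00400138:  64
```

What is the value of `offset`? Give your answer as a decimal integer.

900288285

`offset` follows `count` (4 bytes), so it starts at byte offset 4 and occupies 4 bytes.
Bytes at offsets 4..7: 35 A9 4F 1D.
Big-endian stores the most-significant byte at the lowest address.
The bytes are already most-significant first: 0x35A94F1D.
0x35A94F1D = 900288285.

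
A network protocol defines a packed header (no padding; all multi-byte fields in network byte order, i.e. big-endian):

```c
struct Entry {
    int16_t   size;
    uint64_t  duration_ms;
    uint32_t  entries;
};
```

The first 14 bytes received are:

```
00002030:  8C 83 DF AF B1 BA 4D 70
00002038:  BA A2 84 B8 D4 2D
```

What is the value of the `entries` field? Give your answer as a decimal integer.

`entries` follows `size` (2 B), `duration_ms` (8 B), so it starts at offset 2 + 8 = 10 and occupies 4 bytes.
Bytes at offsets 10..13: 84 B8 D4 2D.
Big-endian stores the most-significant byte at the lowest address.
The bytes are already most-significant first: 0x84B8D42D.
0x84B8D42D = 2226705453.

2226705453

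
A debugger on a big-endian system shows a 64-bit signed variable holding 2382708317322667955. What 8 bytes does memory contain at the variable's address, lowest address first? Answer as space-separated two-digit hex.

2382708317322667955 in hexadecimal, padded to 64 bits, is 0x211114972962E7B3.
Split into bytes (most-significant first): 21 11 14 97 29 62 E7 B3.
Big-endian: lowest address holds the most-significant byte.
So the memory order matches the most-significant-first order: 21 11 14 97 29 62 E7 B3.

21 11 14 97 29 62 E7 B3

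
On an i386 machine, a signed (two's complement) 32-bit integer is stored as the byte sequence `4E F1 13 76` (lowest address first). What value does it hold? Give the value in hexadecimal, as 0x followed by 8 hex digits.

Little-endian stores the least-significant byte at the lowest address.
Reassemble most-significant byte first: 76 13 F1 4E → 0x7613F14E.

0x7613F14E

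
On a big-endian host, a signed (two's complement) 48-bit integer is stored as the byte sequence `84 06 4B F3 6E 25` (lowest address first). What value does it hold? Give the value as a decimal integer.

-136312397795803

Big-endian: lowest address holds the most-significant byte.
The bytes are already most-significant first: 0x84064BF36E25.
Top bit is set, so as a signed 48-bit value this is 0x84064BF36E25 − 2^48 = -136312397795803.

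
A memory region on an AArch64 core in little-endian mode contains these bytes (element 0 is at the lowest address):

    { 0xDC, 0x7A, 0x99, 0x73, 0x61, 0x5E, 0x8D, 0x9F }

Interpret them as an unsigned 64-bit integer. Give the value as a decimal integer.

11496949196391021276

Little-endian: lowest address holds the least-significant byte.
Reassemble most-significant byte first: 9F 8D 5E 61 73 99 7A DC → 0x9F8D5E6173997ADC.
0x9F8D5E6173997ADC = 11496949196391021276.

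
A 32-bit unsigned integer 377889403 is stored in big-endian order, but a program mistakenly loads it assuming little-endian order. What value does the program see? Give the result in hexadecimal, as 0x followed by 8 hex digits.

377889403 in 32-bit hexadecimal is 0x1686227B.
Stored big-endian, the bytes at ascending addresses are 16 86 22 7B.
Read back as little-endian, the first byte is least significant, giving 0x7B228616.

0x7B228616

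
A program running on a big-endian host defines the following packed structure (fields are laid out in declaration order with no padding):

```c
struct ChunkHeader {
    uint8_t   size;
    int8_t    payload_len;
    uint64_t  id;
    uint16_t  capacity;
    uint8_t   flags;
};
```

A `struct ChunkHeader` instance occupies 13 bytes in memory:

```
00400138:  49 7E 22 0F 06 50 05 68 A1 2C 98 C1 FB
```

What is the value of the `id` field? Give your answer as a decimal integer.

`id` follows `size` (1 B), `payload_len` (1 B), so it starts at offset 1 + 1 = 2 and occupies 8 bytes.
Bytes at offsets 2..9: 22 0F 06 50 05 68 A1 2C.
Big-endian stores the most-significant byte at the lowest address.
The bytes are already most-significant first: 0x220F06500568A12C.
0x220F06500568A12C = 2454187262698103084.

2454187262698103084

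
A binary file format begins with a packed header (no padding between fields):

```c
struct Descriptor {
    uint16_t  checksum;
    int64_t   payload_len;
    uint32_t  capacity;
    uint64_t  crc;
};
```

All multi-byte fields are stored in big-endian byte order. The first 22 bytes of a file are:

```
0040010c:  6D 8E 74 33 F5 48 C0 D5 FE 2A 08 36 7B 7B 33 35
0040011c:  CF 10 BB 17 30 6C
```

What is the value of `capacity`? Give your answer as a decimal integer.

137788283

`capacity` follows `checksum` (2 B), `payload_len` (8 B), so it starts at offset 2 + 8 = 10 and occupies 4 bytes.
Bytes at offsets 10..13: 08 36 7B 7B.
In big-endian order the high byte comes first in memory.
The bytes are already most-significant first: 0x08367B7B.
0x08367B7B = 137788283.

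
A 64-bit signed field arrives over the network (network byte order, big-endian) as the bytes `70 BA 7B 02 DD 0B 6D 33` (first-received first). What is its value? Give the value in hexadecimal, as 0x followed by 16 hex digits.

0x70BA7B02DD0B6D33

Big-endian stores the most-significant byte at the lowest address.
The bytes are already most-significant first: 0x70BA7B02DD0B6D33.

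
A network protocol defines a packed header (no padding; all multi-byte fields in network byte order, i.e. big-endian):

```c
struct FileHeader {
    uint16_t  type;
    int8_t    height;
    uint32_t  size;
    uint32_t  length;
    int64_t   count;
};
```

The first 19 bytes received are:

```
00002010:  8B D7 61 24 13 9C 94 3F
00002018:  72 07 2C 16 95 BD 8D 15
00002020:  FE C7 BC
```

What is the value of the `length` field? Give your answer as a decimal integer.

`length` follows `type` (2 B), `height` (1 B), `size` (4 B), so it starts at offset 2 + 1 + 4 = 7 and occupies 4 bytes.
Bytes at offsets 7..10: 3F 72 07 2C.
Big-endian stores the most-significant byte at the lowest address.
The bytes are already most-significant first: 0x3F72072C.
0x3F72072C = 1064437548.

1064437548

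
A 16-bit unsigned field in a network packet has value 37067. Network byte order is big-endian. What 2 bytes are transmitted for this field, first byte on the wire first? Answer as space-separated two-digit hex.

37067 in hexadecimal, padded to 16 bits, is 0x90CB.
Split into bytes (most-significant first): 90 CB.
Big-endian stores the most-significant byte at the lowest address.
So the memory order matches the most-significant-first order: 90 CB.

90 CB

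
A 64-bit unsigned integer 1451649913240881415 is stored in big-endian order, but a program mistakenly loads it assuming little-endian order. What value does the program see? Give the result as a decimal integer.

507204339816408340

1451649913240881415 in 64-bit hexadecimal is 0x14254BE7A8F30907.
Stored big-endian, the bytes at ascending addresses are 14 25 4B E7 A8 F3 09 07.
Read back as little-endian, the first byte is least significant, giving 0x0709F3A8E74B2514.
0x0709F3A8E74B2514 = 507204339816408340.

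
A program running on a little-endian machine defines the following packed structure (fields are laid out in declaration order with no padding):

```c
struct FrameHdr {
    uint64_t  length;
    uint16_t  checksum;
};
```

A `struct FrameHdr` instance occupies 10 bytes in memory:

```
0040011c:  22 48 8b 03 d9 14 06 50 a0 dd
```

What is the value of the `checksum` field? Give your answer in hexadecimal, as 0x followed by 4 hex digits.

`checksum` follows `length` (8 bytes), so it starts at byte offset 8 and occupies 2 bytes.
Bytes at offsets 8..9: A0 DD.
In little-endian order the low byte comes first in memory.
Reassemble most-significant byte first: DD A0 → 0xDDA0.

0xDDA0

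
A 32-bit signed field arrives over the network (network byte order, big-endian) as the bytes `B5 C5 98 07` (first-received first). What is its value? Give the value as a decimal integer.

Big-endian: lowest address holds the most-significant byte.
The bytes are already most-significant first: 0xB5C59807.
Top bit is set, so as a signed 32-bit value this is 0xB5C59807 − 2^32 = -1245341689.

-1245341689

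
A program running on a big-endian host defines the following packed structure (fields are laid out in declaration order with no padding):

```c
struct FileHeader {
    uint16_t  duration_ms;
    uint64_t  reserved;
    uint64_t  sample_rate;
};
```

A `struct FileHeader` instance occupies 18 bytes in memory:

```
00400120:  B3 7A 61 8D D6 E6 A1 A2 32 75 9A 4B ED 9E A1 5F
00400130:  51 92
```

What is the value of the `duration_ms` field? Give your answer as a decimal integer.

45946

`duration_ms` is the first field, at byte offset 0, occupying 2 bytes.
Bytes at offsets 0..1: B3 7A.
Big-endian stores the most-significant byte at the lowest address.
The bytes are already most-significant first: 0xB37A.
0xB37A = 45946.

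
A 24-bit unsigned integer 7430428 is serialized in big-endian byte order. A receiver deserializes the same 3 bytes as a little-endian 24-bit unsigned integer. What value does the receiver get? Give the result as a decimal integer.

1859953

7430428 in 24-bit hexadecimal is 0x71611C.
Stored big-endian, the bytes at ascending addresses are 71 61 1C.
Read back as little-endian, the first byte is least significant, giving 0x1C6171.
0x1C6171 = 1859953.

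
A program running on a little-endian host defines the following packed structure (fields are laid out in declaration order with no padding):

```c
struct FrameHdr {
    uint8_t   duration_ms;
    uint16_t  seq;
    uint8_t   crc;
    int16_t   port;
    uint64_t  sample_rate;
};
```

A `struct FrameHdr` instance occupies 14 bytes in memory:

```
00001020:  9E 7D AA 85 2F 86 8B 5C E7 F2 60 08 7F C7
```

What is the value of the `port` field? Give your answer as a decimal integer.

`port` follows `duration_ms` (1 B), `seq` (2 B), `crc` (1 B), so it starts at offset 1 + 2 + 1 = 4 and occupies 2 bytes.
Bytes at offsets 4..5: 2F 86.
In little-endian order the low byte comes first in memory.
Reassemble most-significant byte first: 86 2F → 0x862F.
Top bit is set, so as a signed 16-bit value this is 0x862F − 2^16 = -31185.

-31185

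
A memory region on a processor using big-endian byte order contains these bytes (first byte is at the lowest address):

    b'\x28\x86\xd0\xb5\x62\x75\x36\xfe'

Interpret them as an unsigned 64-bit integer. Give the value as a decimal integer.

Big-endian: lowest address holds the most-significant byte.
The bytes are already most-significant first: 0x2886D0B5627536FE.
0x2886D0B5627536FE = 2920250885855852286.

2920250885855852286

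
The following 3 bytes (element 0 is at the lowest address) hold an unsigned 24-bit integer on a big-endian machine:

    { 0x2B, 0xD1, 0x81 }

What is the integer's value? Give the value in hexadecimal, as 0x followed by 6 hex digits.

Big-endian: lowest address holds the most-significant byte.
The bytes are already most-significant first: 0x2BD181.

0x2BD181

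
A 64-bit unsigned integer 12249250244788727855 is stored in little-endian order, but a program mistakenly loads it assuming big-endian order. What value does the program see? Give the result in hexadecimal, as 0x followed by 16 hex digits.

0x2FB07FC53214FEA9

12249250244788727855 in 64-bit hexadecimal is 0xA9FE1432C57FB02F.
Stored little-endian, the bytes at ascending addresses are 2F B0 7F C5 32 14 FE A9.
Read back as big-endian, the last byte is least significant, giving 0x2FB07FC53214FEA9.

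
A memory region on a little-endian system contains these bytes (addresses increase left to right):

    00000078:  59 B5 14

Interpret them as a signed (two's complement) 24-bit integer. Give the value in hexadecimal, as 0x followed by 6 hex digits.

Little-endian stores the least-significant byte at the lowest address.
Reassemble most-significant byte first: 14 B5 59 → 0x14B559.

0x14B559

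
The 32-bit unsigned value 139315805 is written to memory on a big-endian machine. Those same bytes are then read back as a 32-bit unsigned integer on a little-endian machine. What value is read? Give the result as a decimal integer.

1573539080

139315805 in 32-bit hexadecimal is 0x084DCA5D.
Stored big-endian, the bytes at ascending addresses are 08 4D CA 5D.
Read back as little-endian, the first byte is least significant, giving 0x5DCA4D08.
0x5DCA4D08 = 1573539080.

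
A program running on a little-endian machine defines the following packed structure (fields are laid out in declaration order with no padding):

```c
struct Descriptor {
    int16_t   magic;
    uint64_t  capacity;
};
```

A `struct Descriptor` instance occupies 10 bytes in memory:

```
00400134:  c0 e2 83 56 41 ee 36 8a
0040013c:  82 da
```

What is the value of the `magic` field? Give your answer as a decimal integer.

`magic` is the first field, at byte offset 0, occupying 2 bytes.
Bytes at offsets 0..1: C0 E2.
Little-endian stores the least-significant byte at the lowest address.
Reassemble most-significant byte first: E2 C0 → 0xE2C0.
Top bit is set, so as a signed 16-bit value this is 0xE2C0 − 2^16 = -7488.

-7488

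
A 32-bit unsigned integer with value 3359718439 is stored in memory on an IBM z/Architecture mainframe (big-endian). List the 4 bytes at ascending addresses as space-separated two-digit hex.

C8 41 3C 27

3359718439 in hexadecimal, padded to 32 bits, is 0xC8413C27.
Split into bytes (most-significant first): C8 41 3C 27.
Big-endian stores the most-significant byte at the lowest address.
So the memory order matches the most-significant-first order: C8 41 3C 27.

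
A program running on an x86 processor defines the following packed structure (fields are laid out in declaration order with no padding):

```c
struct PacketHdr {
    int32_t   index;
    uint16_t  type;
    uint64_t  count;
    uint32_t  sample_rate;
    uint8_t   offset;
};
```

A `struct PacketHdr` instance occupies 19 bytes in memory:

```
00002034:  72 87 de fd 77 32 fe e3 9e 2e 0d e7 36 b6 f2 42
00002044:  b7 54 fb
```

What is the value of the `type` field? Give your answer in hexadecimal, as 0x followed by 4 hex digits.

0x3277

`type` follows `index` (4 bytes), so it starts at byte offset 4 and occupies 2 bytes.
Bytes at offsets 4..5: 77 32.
Little-endian: lowest address holds the least-significant byte.
Reassemble most-significant byte first: 32 77 → 0x3277.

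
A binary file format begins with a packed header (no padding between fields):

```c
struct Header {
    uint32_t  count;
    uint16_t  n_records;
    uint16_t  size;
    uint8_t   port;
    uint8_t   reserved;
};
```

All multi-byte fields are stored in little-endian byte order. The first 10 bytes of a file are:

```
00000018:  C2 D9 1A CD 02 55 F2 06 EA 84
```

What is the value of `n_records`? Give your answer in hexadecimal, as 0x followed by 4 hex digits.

`n_records` follows `count` (4 bytes), so it starts at byte offset 4 and occupies 2 bytes.
Bytes at offsets 4..5: 02 55.
In little-endian order the low byte comes first in memory.
Reassemble most-significant byte first: 55 02 → 0x5502.

0x5502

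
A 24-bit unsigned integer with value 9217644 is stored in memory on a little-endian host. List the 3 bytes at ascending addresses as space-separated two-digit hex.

9217644 in hexadecimal, padded to 24 bits, is 0x8CA66C.
Split into bytes (most-significant first): 8C A6 6C.
Little-endian: lowest address holds the least-significant byte.
So at ascending addresses the bytes are 6C A6 8C.

6C A6 8C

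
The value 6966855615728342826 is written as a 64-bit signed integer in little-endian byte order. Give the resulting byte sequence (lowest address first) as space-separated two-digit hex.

2A 57 EC 40 45 3E AF 60

6966855615728342826 in hexadecimal, padded to 64 bits, is 0x60AF3E4540EC572A.
Split into bytes (most-significant first): 60 AF 3E 45 40 EC 57 2A.
In little-endian order the low byte comes first in memory.
So at ascending addresses the bytes are 2A 57 EC 40 45 3E AF 60.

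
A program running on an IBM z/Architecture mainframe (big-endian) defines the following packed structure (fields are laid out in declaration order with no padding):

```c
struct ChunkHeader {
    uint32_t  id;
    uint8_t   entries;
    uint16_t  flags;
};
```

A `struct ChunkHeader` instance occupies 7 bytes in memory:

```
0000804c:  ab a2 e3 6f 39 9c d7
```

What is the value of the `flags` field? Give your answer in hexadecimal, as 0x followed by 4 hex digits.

`flags` follows `id` (4 B), `entries` (1 B), so it starts at offset 4 + 1 = 5 and occupies 2 bytes.
Bytes at offsets 5..6: 9C D7.
Big-endian stores the most-significant byte at the lowest address.
The bytes are already most-significant first: 0x9CD7.

0x9CD7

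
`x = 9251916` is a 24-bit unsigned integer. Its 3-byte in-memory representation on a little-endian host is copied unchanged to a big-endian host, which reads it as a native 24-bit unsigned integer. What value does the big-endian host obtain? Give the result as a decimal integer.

9251916 in 24-bit hexadecimal is 0x8D2C4C.
Stored little-endian, the bytes at ascending addresses are 4C 2C 8D.
Read back as big-endian, the last byte is least significant, giving 0x4C2C8D.
0x4C2C8D = 4992141.

4992141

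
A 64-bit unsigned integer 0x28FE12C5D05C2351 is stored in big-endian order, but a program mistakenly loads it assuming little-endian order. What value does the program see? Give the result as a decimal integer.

5846618792986345000

Stored big-endian, the bytes at ascending addresses are 28 FE 12 C5 D0 5C 23 51.
Read back as little-endian, the first byte is least significant, giving 0x51235CD0C512FE28.
0x51235CD0C512FE28 = 5846618792986345000.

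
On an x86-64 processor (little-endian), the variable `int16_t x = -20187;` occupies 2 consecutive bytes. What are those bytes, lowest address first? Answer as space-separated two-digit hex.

Two's complement of -20187 in 16 bits: 20187 = 0x4EDB; invert → 0xB124; add 1 → 0xB125.
Split into bytes (most-significant first): B1 25.
Little-endian: lowest address holds the least-significant byte.
So at ascending addresses the bytes are 25 B1.

25 B1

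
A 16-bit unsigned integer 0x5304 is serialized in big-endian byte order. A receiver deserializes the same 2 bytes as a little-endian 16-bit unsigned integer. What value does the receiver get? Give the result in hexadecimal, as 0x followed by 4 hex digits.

0x0453

Stored big-endian, the bytes at ascending addresses are 53 04.
Read back as little-endian, the first byte is least significant, giving 0x0453.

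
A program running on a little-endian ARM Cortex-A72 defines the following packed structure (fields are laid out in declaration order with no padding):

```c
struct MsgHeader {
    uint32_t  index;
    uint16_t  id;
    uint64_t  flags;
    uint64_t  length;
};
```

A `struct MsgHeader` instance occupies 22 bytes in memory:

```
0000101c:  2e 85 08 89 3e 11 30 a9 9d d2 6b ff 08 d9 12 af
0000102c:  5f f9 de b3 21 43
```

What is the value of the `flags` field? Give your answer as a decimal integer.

15639030544604178736

`flags` follows `index` (4 B), `id` (2 B), so it starts at offset 4 + 2 = 6 and occupies 8 bytes.
Bytes at offsets 6..13: 30 A9 9D D2 6B FF 08 D9.
Little-endian stores the least-significant byte at the lowest address.
Reassemble most-significant byte first: D9 08 FF 6B D2 9D A9 30 → 0xD908FF6BD29DA930.
0xD908FF6BD29DA930 = 15639030544604178736.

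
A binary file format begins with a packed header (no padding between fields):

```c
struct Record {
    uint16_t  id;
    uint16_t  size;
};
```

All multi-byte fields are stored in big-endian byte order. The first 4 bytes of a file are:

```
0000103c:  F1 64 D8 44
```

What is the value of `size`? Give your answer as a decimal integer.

`size` follows `id` (2 bytes), so it starts at byte offset 2 and occupies 2 bytes.
Bytes at offsets 2..3: D8 44.
Big-endian: lowest address holds the most-significant byte.
The bytes are already most-significant first: 0xD844.
0xD844 = 55364.

55364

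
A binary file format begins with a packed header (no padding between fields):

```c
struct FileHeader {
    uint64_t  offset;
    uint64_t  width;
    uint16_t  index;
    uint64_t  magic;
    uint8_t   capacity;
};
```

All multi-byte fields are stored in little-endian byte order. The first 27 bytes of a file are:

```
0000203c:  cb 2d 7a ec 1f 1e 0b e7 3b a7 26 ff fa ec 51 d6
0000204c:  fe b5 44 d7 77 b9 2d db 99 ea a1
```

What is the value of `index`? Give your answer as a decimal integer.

`index` follows `offset` (8 B), `width` (8 B), so it starts at offset 8 + 8 = 16 and occupies 2 bytes.
Bytes at offsets 16..17: FE B5.
In little-endian order the low byte comes first in memory.
Reassemble most-significant byte first: B5 FE → 0xB5FE.
0xB5FE = 46590.

46590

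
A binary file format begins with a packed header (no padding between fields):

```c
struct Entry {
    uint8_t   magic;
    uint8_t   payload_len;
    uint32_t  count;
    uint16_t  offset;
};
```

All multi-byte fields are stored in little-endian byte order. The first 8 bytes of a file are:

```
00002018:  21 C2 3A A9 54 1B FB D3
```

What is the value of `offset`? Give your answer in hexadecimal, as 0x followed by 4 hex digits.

0xD3FB

`offset` follows `magic` (1 B), `payload_len` (1 B), `count` (4 B), so it starts at offset 1 + 1 + 4 = 6 and occupies 2 bytes.
Bytes at offsets 6..7: FB D3.
Little-endian stores the least-significant byte at the lowest address.
Reassemble most-significant byte first: D3 FB → 0xD3FB.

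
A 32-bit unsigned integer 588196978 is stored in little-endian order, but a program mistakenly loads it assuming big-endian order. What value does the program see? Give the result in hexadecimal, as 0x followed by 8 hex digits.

588196978 in 32-bit hexadecimal is 0x230F2C72.
Stored little-endian, the bytes at ascending addresses are 72 2C 0F 23.
Read back as big-endian, the last byte is least significant, giving 0x722C0F23.

0x722C0F23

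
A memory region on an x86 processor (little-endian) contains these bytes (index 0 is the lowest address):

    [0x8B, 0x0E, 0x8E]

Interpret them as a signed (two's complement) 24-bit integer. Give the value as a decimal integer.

-7467381

Little-endian stores the least-significant byte at the lowest address.
Reassemble most-significant byte first: 8E 0E 8B → 0x8E0E8B.
Top bit is set, so as a signed 24-bit value this is 0x8E0E8B − 2^24 = -7467381.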